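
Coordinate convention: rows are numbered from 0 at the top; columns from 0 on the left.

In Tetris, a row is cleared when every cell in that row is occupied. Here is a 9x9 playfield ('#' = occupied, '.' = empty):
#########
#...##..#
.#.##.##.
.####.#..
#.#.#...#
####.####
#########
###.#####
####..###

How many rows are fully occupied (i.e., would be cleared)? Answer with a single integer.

Answer: 2

Derivation:
Check each row:
  row 0: 0 empty cells -> FULL (clear)
  row 1: 5 empty cells -> not full
  row 2: 4 empty cells -> not full
  row 3: 4 empty cells -> not full
  row 4: 5 empty cells -> not full
  row 5: 1 empty cell -> not full
  row 6: 0 empty cells -> FULL (clear)
  row 7: 1 empty cell -> not full
  row 8: 2 empty cells -> not full
Total rows cleared: 2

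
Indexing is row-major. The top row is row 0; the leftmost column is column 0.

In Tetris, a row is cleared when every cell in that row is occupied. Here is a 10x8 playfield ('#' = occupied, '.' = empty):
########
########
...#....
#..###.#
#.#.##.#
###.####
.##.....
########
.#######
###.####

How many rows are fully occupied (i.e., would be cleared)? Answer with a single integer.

Check each row:
  row 0: 0 empty cells -> FULL (clear)
  row 1: 0 empty cells -> FULL (clear)
  row 2: 7 empty cells -> not full
  row 3: 3 empty cells -> not full
  row 4: 3 empty cells -> not full
  row 5: 1 empty cell -> not full
  row 6: 6 empty cells -> not full
  row 7: 0 empty cells -> FULL (clear)
  row 8: 1 empty cell -> not full
  row 9: 1 empty cell -> not full
Total rows cleared: 3

Answer: 3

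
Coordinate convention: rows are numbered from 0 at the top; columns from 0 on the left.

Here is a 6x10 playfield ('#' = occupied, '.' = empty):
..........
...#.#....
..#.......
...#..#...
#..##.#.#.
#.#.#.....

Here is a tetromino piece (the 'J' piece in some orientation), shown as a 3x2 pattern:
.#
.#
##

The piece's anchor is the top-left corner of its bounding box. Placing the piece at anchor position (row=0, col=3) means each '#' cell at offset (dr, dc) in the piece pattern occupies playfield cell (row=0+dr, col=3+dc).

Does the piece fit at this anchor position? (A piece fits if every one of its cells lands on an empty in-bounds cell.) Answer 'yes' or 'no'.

Check each piece cell at anchor (0, 3):
  offset (0,1) -> (0,4): empty -> OK
  offset (1,1) -> (1,4): empty -> OK
  offset (2,0) -> (2,3): empty -> OK
  offset (2,1) -> (2,4): empty -> OK
All cells valid: yes

Answer: yes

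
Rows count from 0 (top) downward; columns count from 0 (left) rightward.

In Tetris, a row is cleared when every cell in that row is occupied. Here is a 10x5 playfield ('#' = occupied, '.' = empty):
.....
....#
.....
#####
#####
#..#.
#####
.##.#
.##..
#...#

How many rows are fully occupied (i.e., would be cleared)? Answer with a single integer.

Answer: 3

Derivation:
Check each row:
  row 0: 5 empty cells -> not full
  row 1: 4 empty cells -> not full
  row 2: 5 empty cells -> not full
  row 3: 0 empty cells -> FULL (clear)
  row 4: 0 empty cells -> FULL (clear)
  row 5: 3 empty cells -> not full
  row 6: 0 empty cells -> FULL (clear)
  row 7: 2 empty cells -> not full
  row 8: 3 empty cells -> not full
  row 9: 3 empty cells -> not full
Total rows cleared: 3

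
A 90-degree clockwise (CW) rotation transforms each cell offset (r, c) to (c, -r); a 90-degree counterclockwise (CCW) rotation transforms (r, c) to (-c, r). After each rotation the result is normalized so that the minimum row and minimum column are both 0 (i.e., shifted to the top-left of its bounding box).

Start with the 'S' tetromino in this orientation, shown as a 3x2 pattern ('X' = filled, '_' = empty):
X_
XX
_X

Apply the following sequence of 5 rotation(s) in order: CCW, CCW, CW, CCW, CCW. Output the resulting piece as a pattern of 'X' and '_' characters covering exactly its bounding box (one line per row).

Answer: _XX
XX_

Derivation:
Start:
X_
XX
_X
After rotation 1 (CCW):
_XX
XX_
After rotation 2 (CCW):
X_
XX
_X
After rotation 3 (CW):
_XX
XX_
After rotation 4 (CCW):
X_
XX
_X
After rotation 5 (CCW):
_XX
XX_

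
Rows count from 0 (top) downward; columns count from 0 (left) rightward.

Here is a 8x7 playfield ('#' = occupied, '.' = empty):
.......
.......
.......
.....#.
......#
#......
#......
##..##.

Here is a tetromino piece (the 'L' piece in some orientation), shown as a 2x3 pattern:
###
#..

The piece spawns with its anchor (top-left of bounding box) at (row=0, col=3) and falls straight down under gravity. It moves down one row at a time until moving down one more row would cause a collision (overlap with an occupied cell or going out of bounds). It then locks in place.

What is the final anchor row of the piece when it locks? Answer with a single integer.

Answer: 2

Derivation:
Spawn at (row=0, col=3). Try each row:
  row 0: fits
  row 1: fits
  row 2: fits
  row 3: blocked -> lock at row 2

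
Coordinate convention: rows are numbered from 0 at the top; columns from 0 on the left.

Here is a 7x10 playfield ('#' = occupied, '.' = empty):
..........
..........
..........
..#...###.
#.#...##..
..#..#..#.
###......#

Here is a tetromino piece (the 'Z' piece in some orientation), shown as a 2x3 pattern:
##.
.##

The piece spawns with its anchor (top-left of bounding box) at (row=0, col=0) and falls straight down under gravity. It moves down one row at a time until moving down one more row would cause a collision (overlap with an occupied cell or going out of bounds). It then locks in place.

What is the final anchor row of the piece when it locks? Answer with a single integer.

Spawn at (row=0, col=0). Try each row:
  row 0: fits
  row 1: fits
  row 2: blocked -> lock at row 1

Answer: 1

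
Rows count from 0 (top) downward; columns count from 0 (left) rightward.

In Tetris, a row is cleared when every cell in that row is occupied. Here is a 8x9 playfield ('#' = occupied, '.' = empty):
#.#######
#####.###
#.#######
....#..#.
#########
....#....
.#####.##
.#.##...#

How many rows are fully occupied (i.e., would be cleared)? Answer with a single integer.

Answer: 1

Derivation:
Check each row:
  row 0: 1 empty cell -> not full
  row 1: 1 empty cell -> not full
  row 2: 1 empty cell -> not full
  row 3: 7 empty cells -> not full
  row 4: 0 empty cells -> FULL (clear)
  row 5: 8 empty cells -> not full
  row 6: 2 empty cells -> not full
  row 7: 5 empty cells -> not full
Total rows cleared: 1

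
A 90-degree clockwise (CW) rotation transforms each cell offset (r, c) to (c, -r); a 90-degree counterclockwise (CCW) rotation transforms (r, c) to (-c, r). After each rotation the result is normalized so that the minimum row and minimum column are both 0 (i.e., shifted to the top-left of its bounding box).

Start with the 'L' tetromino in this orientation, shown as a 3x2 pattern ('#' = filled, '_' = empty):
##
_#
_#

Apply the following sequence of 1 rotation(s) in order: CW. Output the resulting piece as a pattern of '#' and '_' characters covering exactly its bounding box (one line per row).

Start:
##
_#
_#
After rotation 1 (CW):
__#
###

Answer: __#
###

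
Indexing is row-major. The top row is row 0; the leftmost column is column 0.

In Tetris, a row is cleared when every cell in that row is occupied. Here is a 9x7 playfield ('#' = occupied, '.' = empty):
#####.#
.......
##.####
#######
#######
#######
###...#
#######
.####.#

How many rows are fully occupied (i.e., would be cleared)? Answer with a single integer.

Check each row:
  row 0: 1 empty cell -> not full
  row 1: 7 empty cells -> not full
  row 2: 1 empty cell -> not full
  row 3: 0 empty cells -> FULL (clear)
  row 4: 0 empty cells -> FULL (clear)
  row 5: 0 empty cells -> FULL (clear)
  row 6: 3 empty cells -> not full
  row 7: 0 empty cells -> FULL (clear)
  row 8: 2 empty cells -> not full
Total rows cleared: 4

Answer: 4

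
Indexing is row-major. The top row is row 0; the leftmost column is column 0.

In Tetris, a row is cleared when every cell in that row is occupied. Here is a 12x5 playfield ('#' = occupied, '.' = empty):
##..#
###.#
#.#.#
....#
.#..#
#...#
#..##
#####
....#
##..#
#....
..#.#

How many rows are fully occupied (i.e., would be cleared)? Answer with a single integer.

Check each row:
  row 0: 2 empty cells -> not full
  row 1: 1 empty cell -> not full
  row 2: 2 empty cells -> not full
  row 3: 4 empty cells -> not full
  row 4: 3 empty cells -> not full
  row 5: 3 empty cells -> not full
  row 6: 2 empty cells -> not full
  row 7: 0 empty cells -> FULL (clear)
  row 8: 4 empty cells -> not full
  row 9: 2 empty cells -> not full
  row 10: 4 empty cells -> not full
  row 11: 3 empty cells -> not full
Total rows cleared: 1

Answer: 1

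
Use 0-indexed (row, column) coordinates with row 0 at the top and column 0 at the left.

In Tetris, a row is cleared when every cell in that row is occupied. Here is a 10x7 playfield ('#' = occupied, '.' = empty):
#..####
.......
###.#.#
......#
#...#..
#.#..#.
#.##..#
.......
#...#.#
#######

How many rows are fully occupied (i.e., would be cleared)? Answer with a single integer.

Answer: 1

Derivation:
Check each row:
  row 0: 2 empty cells -> not full
  row 1: 7 empty cells -> not full
  row 2: 2 empty cells -> not full
  row 3: 6 empty cells -> not full
  row 4: 5 empty cells -> not full
  row 5: 4 empty cells -> not full
  row 6: 3 empty cells -> not full
  row 7: 7 empty cells -> not full
  row 8: 4 empty cells -> not full
  row 9: 0 empty cells -> FULL (clear)
Total rows cleared: 1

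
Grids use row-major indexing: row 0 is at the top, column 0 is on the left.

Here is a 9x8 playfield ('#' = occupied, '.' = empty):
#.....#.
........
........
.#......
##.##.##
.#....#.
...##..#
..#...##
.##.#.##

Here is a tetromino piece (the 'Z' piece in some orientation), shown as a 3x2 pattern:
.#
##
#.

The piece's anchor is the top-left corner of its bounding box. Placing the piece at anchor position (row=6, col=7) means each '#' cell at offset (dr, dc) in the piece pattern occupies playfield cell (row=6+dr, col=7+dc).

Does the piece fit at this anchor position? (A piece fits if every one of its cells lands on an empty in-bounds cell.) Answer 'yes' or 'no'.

Check each piece cell at anchor (6, 7):
  offset (0,1) -> (6,8): out of bounds -> FAIL
  offset (1,0) -> (7,7): occupied ('#') -> FAIL
  offset (1,1) -> (7,8): out of bounds -> FAIL
  offset (2,0) -> (8,7): occupied ('#') -> FAIL
All cells valid: no

Answer: no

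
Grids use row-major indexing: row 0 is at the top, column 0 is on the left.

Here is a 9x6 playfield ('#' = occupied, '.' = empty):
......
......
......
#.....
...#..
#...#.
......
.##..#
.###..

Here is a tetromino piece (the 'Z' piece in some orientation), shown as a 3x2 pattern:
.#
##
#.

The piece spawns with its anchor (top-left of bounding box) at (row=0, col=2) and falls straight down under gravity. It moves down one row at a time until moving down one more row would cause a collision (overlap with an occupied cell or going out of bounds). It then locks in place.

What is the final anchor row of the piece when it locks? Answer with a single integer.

Answer: 2

Derivation:
Spawn at (row=0, col=2). Try each row:
  row 0: fits
  row 1: fits
  row 2: fits
  row 3: blocked -> lock at row 2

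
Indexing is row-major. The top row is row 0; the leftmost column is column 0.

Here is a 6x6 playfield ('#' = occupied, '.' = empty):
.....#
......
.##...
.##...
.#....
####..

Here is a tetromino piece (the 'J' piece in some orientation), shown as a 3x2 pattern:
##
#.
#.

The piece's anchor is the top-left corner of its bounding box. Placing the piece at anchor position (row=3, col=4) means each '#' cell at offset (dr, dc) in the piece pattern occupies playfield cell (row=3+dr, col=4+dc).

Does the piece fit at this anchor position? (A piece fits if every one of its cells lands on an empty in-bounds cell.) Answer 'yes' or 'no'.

Answer: yes

Derivation:
Check each piece cell at anchor (3, 4):
  offset (0,0) -> (3,4): empty -> OK
  offset (0,1) -> (3,5): empty -> OK
  offset (1,0) -> (4,4): empty -> OK
  offset (2,0) -> (5,4): empty -> OK
All cells valid: yes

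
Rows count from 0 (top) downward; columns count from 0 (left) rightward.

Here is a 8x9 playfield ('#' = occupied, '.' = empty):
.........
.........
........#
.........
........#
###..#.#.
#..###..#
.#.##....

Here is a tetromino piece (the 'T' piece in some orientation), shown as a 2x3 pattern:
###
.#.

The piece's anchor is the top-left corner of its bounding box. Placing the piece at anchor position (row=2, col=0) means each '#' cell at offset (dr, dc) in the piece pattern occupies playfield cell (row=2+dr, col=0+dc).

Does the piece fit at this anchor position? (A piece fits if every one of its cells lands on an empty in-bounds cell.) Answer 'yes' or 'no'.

Answer: yes

Derivation:
Check each piece cell at anchor (2, 0):
  offset (0,0) -> (2,0): empty -> OK
  offset (0,1) -> (2,1): empty -> OK
  offset (0,2) -> (2,2): empty -> OK
  offset (1,1) -> (3,1): empty -> OK
All cells valid: yes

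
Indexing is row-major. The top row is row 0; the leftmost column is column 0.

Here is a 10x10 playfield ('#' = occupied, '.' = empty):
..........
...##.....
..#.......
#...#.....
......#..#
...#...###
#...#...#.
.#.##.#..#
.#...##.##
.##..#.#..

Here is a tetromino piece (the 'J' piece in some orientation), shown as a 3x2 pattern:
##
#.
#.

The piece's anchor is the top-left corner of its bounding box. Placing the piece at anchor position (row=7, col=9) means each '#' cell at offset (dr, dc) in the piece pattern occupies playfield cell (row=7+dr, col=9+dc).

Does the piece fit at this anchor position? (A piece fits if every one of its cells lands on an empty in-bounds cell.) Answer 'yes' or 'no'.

Answer: no

Derivation:
Check each piece cell at anchor (7, 9):
  offset (0,0) -> (7,9): occupied ('#') -> FAIL
  offset (0,1) -> (7,10): out of bounds -> FAIL
  offset (1,0) -> (8,9): occupied ('#') -> FAIL
  offset (2,0) -> (9,9): empty -> OK
All cells valid: no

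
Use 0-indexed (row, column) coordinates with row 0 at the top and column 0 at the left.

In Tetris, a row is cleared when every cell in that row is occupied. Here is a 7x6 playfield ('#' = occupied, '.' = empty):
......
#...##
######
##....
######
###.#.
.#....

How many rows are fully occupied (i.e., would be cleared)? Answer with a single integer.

Answer: 2

Derivation:
Check each row:
  row 0: 6 empty cells -> not full
  row 1: 3 empty cells -> not full
  row 2: 0 empty cells -> FULL (clear)
  row 3: 4 empty cells -> not full
  row 4: 0 empty cells -> FULL (clear)
  row 5: 2 empty cells -> not full
  row 6: 5 empty cells -> not full
Total rows cleared: 2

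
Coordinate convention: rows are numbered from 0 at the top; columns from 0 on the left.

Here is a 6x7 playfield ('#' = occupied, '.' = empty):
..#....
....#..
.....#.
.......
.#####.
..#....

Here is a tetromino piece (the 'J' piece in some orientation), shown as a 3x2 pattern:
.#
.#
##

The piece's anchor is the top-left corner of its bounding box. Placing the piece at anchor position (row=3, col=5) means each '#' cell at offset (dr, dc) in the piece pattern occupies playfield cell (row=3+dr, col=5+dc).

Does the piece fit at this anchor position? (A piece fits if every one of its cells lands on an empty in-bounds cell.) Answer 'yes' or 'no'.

Answer: yes

Derivation:
Check each piece cell at anchor (3, 5):
  offset (0,1) -> (3,6): empty -> OK
  offset (1,1) -> (4,6): empty -> OK
  offset (2,0) -> (5,5): empty -> OK
  offset (2,1) -> (5,6): empty -> OK
All cells valid: yes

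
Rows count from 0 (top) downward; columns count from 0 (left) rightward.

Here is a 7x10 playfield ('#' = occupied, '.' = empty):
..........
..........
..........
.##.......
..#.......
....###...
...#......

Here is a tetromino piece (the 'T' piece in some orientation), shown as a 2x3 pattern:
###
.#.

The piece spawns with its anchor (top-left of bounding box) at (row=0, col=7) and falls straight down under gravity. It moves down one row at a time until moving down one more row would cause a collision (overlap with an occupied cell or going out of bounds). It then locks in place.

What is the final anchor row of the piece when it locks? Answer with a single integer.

Answer: 5

Derivation:
Spawn at (row=0, col=7). Try each row:
  row 0: fits
  row 1: fits
  row 2: fits
  row 3: fits
  row 4: fits
  row 5: fits
  row 6: blocked -> lock at row 5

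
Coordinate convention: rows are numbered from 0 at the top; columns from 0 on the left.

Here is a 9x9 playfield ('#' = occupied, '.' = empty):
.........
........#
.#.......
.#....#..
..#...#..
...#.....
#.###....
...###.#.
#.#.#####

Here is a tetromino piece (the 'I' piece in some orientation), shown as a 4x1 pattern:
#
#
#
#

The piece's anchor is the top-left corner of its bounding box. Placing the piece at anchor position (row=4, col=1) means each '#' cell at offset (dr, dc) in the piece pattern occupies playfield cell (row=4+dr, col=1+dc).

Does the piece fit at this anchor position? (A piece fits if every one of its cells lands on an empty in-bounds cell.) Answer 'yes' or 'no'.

Check each piece cell at anchor (4, 1):
  offset (0,0) -> (4,1): empty -> OK
  offset (1,0) -> (5,1): empty -> OK
  offset (2,0) -> (6,1): empty -> OK
  offset (3,0) -> (7,1): empty -> OK
All cells valid: yes

Answer: yes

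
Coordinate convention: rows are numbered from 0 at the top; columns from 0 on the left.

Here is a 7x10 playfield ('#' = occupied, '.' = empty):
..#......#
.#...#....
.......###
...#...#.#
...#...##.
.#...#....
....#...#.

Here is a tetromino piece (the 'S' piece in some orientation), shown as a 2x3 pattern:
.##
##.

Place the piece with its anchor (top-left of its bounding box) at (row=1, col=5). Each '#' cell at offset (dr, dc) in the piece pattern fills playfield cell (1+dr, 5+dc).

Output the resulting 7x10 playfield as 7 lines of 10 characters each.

Answer: ..#......#
.#...###..
.....#####
...#...#.#
...#...##.
.#...#....
....#...#.

Derivation:
Fill (1+0,5+1) = (1,6)
Fill (1+0,5+2) = (1,7)
Fill (1+1,5+0) = (2,5)
Fill (1+1,5+1) = (2,6)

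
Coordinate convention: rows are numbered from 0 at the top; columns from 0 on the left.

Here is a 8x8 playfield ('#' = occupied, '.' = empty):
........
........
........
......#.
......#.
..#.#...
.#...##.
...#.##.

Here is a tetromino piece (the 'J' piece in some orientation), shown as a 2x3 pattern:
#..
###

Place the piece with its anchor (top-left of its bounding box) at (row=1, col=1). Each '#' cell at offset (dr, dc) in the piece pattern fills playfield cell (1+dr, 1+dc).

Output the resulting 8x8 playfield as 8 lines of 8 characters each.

Fill (1+0,1+0) = (1,1)
Fill (1+1,1+0) = (2,1)
Fill (1+1,1+1) = (2,2)
Fill (1+1,1+2) = (2,3)

Answer: ........
.#......
.###....
......#.
......#.
..#.#...
.#...##.
...#.##.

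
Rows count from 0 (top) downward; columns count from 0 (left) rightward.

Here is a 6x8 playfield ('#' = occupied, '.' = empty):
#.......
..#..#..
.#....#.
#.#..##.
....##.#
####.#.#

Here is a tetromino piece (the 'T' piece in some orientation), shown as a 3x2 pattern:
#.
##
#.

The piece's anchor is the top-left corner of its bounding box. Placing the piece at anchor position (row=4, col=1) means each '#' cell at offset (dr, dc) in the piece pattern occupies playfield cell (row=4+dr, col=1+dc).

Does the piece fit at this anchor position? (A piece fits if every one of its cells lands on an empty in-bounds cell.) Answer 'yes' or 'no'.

Check each piece cell at anchor (4, 1):
  offset (0,0) -> (4,1): empty -> OK
  offset (1,0) -> (5,1): occupied ('#') -> FAIL
  offset (1,1) -> (5,2): occupied ('#') -> FAIL
  offset (2,0) -> (6,1): out of bounds -> FAIL
All cells valid: no

Answer: no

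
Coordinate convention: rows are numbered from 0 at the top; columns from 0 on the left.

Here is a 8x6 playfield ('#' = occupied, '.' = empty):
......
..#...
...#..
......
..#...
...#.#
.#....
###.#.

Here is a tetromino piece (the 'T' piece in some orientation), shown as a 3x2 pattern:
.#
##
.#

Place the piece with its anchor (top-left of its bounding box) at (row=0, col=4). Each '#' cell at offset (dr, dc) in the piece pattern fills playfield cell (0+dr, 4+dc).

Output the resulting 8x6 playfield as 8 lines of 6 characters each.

Answer: .....#
..#.##
...#.#
......
..#...
...#.#
.#....
###.#.

Derivation:
Fill (0+0,4+1) = (0,5)
Fill (0+1,4+0) = (1,4)
Fill (0+1,4+1) = (1,5)
Fill (0+2,4+1) = (2,5)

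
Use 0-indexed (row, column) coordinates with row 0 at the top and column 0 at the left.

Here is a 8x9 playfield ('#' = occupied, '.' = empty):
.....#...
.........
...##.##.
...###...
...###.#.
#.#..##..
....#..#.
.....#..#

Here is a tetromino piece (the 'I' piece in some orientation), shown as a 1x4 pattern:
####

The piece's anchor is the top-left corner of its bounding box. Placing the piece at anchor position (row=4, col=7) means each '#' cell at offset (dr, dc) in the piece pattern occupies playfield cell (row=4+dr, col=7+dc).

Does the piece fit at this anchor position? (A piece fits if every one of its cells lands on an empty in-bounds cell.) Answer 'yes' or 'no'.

Answer: no

Derivation:
Check each piece cell at anchor (4, 7):
  offset (0,0) -> (4,7): occupied ('#') -> FAIL
  offset (0,1) -> (4,8): empty -> OK
  offset (0,2) -> (4,9): out of bounds -> FAIL
  offset (0,3) -> (4,10): out of bounds -> FAIL
All cells valid: no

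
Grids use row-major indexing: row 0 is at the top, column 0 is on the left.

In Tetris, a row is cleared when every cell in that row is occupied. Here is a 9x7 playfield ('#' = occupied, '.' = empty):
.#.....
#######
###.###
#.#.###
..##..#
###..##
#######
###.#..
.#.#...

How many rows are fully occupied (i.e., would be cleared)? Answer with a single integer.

Answer: 2

Derivation:
Check each row:
  row 0: 6 empty cells -> not full
  row 1: 0 empty cells -> FULL (clear)
  row 2: 1 empty cell -> not full
  row 3: 2 empty cells -> not full
  row 4: 4 empty cells -> not full
  row 5: 2 empty cells -> not full
  row 6: 0 empty cells -> FULL (clear)
  row 7: 3 empty cells -> not full
  row 8: 5 empty cells -> not full
Total rows cleared: 2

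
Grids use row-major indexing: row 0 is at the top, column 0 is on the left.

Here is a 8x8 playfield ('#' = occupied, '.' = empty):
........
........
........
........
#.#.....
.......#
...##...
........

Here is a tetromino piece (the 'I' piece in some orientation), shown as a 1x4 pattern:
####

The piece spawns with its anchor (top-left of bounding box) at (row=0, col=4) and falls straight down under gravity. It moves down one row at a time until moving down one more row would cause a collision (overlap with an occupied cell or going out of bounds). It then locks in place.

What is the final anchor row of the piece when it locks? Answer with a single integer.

Answer: 4

Derivation:
Spawn at (row=0, col=4). Try each row:
  row 0: fits
  row 1: fits
  row 2: fits
  row 3: fits
  row 4: fits
  row 5: blocked -> lock at row 4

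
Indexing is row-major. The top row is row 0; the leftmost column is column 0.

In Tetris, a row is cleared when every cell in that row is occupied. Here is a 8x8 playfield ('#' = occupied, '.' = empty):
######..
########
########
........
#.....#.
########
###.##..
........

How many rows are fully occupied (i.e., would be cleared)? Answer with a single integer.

Answer: 3

Derivation:
Check each row:
  row 0: 2 empty cells -> not full
  row 1: 0 empty cells -> FULL (clear)
  row 2: 0 empty cells -> FULL (clear)
  row 3: 8 empty cells -> not full
  row 4: 6 empty cells -> not full
  row 5: 0 empty cells -> FULL (clear)
  row 6: 3 empty cells -> not full
  row 7: 8 empty cells -> not full
Total rows cleared: 3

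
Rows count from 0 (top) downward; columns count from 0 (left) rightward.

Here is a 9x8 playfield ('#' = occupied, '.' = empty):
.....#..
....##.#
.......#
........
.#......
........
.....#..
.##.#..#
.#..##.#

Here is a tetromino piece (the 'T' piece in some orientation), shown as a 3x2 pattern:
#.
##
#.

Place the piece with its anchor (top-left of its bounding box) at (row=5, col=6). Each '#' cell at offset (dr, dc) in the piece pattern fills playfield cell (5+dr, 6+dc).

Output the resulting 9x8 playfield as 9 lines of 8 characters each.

Answer: .....#..
....##.#
.......#
........
.#......
......#.
.....###
.##.#.##
.#..##.#

Derivation:
Fill (5+0,6+0) = (5,6)
Fill (5+1,6+0) = (6,6)
Fill (5+1,6+1) = (6,7)
Fill (5+2,6+0) = (7,6)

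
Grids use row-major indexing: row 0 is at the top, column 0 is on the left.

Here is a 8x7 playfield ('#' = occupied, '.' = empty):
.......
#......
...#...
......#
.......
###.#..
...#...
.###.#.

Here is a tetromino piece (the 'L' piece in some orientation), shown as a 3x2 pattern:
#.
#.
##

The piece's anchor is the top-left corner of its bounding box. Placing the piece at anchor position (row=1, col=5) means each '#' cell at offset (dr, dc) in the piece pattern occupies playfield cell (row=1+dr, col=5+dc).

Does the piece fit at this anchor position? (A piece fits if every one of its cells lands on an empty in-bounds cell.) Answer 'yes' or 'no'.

Answer: no

Derivation:
Check each piece cell at anchor (1, 5):
  offset (0,0) -> (1,5): empty -> OK
  offset (1,0) -> (2,5): empty -> OK
  offset (2,0) -> (3,5): empty -> OK
  offset (2,1) -> (3,6): occupied ('#') -> FAIL
All cells valid: no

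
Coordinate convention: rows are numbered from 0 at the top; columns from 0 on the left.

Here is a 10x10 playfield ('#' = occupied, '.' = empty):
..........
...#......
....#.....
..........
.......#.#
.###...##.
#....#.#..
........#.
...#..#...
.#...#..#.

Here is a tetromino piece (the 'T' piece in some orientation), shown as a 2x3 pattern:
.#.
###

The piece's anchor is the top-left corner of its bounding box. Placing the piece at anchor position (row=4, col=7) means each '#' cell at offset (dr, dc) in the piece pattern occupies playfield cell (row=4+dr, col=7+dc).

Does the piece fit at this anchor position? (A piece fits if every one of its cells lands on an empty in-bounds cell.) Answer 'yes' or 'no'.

Answer: no

Derivation:
Check each piece cell at anchor (4, 7):
  offset (0,1) -> (4,8): empty -> OK
  offset (1,0) -> (5,7): occupied ('#') -> FAIL
  offset (1,1) -> (5,8): occupied ('#') -> FAIL
  offset (1,2) -> (5,9): empty -> OK
All cells valid: no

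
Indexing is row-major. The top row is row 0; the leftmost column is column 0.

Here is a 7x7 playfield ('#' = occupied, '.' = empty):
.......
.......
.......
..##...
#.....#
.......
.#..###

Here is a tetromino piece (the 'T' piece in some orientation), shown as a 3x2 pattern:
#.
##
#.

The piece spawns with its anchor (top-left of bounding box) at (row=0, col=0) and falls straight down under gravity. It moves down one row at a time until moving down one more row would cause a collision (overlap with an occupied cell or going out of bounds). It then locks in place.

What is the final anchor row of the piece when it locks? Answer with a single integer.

Spawn at (row=0, col=0). Try each row:
  row 0: fits
  row 1: fits
  row 2: blocked -> lock at row 1

Answer: 1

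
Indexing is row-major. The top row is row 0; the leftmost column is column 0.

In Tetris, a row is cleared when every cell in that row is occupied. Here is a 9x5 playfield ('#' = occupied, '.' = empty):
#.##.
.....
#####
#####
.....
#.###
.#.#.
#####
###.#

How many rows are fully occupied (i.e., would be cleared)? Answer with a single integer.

Check each row:
  row 0: 2 empty cells -> not full
  row 1: 5 empty cells -> not full
  row 2: 0 empty cells -> FULL (clear)
  row 3: 0 empty cells -> FULL (clear)
  row 4: 5 empty cells -> not full
  row 5: 1 empty cell -> not full
  row 6: 3 empty cells -> not full
  row 7: 0 empty cells -> FULL (clear)
  row 8: 1 empty cell -> not full
Total rows cleared: 3

Answer: 3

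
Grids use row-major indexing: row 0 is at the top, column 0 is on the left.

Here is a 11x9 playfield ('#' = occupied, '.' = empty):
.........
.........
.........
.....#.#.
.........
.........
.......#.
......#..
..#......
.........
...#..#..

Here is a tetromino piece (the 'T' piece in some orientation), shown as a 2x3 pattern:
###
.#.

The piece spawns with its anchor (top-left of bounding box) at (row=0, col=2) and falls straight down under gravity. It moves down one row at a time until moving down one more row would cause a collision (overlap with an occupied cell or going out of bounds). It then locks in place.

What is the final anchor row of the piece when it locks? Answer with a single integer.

Spawn at (row=0, col=2). Try each row:
  row 0: fits
  row 1: fits
  row 2: fits
  row 3: fits
  row 4: fits
  row 5: fits
  row 6: fits
  row 7: fits
  row 8: blocked -> lock at row 7

Answer: 7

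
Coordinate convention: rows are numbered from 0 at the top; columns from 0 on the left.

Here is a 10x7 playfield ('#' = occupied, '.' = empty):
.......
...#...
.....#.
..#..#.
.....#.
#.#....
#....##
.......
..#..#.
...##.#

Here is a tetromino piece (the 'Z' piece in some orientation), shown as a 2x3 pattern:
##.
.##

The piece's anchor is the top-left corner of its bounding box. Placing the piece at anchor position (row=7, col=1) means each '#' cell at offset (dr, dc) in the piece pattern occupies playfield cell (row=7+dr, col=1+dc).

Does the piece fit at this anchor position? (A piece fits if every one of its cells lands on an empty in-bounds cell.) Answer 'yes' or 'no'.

Answer: no

Derivation:
Check each piece cell at anchor (7, 1):
  offset (0,0) -> (7,1): empty -> OK
  offset (0,1) -> (7,2): empty -> OK
  offset (1,1) -> (8,2): occupied ('#') -> FAIL
  offset (1,2) -> (8,3): empty -> OK
All cells valid: no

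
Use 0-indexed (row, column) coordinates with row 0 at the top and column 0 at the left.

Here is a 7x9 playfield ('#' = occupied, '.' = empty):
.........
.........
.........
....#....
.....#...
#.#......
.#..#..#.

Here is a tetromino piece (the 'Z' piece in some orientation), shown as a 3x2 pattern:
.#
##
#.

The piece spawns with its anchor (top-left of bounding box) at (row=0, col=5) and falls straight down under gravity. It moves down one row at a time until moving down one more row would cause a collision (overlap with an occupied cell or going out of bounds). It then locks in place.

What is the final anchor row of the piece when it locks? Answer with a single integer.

Answer: 1

Derivation:
Spawn at (row=0, col=5). Try each row:
  row 0: fits
  row 1: fits
  row 2: blocked -> lock at row 1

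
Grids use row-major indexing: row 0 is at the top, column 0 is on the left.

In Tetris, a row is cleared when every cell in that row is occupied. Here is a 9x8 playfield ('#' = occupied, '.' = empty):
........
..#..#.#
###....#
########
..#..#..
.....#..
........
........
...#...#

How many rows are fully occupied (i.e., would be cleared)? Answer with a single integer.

Answer: 1

Derivation:
Check each row:
  row 0: 8 empty cells -> not full
  row 1: 5 empty cells -> not full
  row 2: 4 empty cells -> not full
  row 3: 0 empty cells -> FULL (clear)
  row 4: 6 empty cells -> not full
  row 5: 7 empty cells -> not full
  row 6: 8 empty cells -> not full
  row 7: 8 empty cells -> not full
  row 8: 6 empty cells -> not full
Total rows cleared: 1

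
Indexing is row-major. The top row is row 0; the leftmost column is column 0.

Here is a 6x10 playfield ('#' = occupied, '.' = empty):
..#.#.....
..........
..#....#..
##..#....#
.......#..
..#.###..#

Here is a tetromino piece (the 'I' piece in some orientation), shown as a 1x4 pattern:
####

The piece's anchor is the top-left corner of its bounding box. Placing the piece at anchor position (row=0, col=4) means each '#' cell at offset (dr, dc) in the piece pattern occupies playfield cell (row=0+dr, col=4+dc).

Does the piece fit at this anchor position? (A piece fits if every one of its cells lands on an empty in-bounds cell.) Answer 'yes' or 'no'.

Answer: no

Derivation:
Check each piece cell at anchor (0, 4):
  offset (0,0) -> (0,4): occupied ('#') -> FAIL
  offset (0,1) -> (0,5): empty -> OK
  offset (0,2) -> (0,6): empty -> OK
  offset (0,3) -> (0,7): empty -> OK
All cells valid: no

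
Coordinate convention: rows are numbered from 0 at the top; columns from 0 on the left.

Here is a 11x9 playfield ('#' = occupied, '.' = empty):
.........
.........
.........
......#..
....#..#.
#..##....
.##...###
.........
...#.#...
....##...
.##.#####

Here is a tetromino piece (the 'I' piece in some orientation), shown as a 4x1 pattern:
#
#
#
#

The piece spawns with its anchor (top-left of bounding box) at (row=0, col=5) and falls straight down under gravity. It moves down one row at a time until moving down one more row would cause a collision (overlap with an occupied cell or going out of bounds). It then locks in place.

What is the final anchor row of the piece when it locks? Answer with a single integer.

Answer: 4

Derivation:
Spawn at (row=0, col=5). Try each row:
  row 0: fits
  row 1: fits
  row 2: fits
  row 3: fits
  row 4: fits
  row 5: blocked -> lock at row 4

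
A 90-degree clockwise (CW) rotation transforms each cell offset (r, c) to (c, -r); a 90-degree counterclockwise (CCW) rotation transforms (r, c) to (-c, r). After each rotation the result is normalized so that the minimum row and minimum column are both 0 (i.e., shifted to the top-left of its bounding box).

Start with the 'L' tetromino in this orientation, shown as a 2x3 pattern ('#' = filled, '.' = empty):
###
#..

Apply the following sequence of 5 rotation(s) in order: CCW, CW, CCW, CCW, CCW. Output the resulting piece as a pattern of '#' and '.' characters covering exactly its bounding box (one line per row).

Answer: ##
.#
.#

Derivation:
Start:
###
#..
After rotation 1 (CCW):
#.
#.
##
After rotation 2 (CW):
###
#..
After rotation 3 (CCW):
#.
#.
##
After rotation 4 (CCW):
..#
###
After rotation 5 (CCW):
##
.#
.#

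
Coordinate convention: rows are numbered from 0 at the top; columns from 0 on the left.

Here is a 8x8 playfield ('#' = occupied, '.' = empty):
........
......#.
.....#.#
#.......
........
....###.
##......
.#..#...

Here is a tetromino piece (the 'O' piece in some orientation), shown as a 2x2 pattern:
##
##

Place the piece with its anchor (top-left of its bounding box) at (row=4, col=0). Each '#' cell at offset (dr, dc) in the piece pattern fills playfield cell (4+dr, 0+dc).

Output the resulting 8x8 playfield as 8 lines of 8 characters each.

Answer: ........
......#.
.....#.#
#.......
##......
##..###.
##......
.#..#...

Derivation:
Fill (4+0,0+0) = (4,0)
Fill (4+0,0+1) = (4,1)
Fill (4+1,0+0) = (5,0)
Fill (4+1,0+1) = (5,1)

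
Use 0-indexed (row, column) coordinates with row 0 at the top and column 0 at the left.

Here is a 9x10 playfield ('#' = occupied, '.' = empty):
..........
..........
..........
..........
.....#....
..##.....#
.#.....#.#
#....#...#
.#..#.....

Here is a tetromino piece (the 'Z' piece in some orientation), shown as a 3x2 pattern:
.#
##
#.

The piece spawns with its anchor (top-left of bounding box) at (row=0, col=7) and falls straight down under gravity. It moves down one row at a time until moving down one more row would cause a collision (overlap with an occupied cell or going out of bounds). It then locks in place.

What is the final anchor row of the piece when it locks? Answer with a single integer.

Spawn at (row=0, col=7). Try each row:
  row 0: fits
  row 1: fits
  row 2: fits
  row 3: fits
  row 4: blocked -> lock at row 3

Answer: 3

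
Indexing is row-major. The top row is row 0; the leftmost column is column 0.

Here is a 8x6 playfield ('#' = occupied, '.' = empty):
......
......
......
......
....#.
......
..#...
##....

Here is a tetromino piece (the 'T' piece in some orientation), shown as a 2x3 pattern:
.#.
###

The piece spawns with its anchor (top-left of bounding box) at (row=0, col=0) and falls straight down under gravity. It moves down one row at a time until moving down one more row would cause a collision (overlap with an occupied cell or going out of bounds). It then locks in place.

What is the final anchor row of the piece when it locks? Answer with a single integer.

Answer: 4

Derivation:
Spawn at (row=0, col=0). Try each row:
  row 0: fits
  row 1: fits
  row 2: fits
  row 3: fits
  row 4: fits
  row 5: blocked -> lock at row 4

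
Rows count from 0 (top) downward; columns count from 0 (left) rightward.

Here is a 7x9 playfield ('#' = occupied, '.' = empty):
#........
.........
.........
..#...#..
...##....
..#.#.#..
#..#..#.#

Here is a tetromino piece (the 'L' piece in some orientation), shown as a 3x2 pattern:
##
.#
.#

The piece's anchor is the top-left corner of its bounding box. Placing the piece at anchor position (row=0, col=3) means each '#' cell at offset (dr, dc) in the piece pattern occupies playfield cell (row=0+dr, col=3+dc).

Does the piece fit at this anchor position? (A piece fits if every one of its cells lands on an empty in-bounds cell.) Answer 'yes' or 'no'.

Check each piece cell at anchor (0, 3):
  offset (0,0) -> (0,3): empty -> OK
  offset (0,1) -> (0,4): empty -> OK
  offset (1,1) -> (1,4): empty -> OK
  offset (2,1) -> (2,4): empty -> OK
All cells valid: yes

Answer: yes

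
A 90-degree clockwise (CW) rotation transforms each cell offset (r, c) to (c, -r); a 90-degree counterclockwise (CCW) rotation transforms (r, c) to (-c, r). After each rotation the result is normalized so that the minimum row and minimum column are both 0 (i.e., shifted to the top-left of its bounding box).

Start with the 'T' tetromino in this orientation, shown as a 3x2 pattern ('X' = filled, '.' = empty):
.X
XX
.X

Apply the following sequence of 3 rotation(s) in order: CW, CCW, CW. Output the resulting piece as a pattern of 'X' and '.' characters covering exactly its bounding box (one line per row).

Start:
.X
XX
.X
After rotation 1 (CW):
.X.
XXX
After rotation 2 (CCW):
.X
XX
.X
After rotation 3 (CW):
.X.
XXX

Answer: .X.
XXX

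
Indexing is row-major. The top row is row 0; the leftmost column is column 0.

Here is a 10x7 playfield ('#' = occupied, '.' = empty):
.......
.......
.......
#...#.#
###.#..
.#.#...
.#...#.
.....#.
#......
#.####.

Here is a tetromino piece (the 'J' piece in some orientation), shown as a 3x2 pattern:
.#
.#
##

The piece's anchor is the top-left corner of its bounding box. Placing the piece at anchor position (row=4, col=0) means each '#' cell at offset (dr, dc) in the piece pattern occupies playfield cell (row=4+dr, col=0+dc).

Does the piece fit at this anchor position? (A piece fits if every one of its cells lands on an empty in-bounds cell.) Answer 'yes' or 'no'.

Answer: no

Derivation:
Check each piece cell at anchor (4, 0):
  offset (0,1) -> (4,1): occupied ('#') -> FAIL
  offset (1,1) -> (5,1): occupied ('#') -> FAIL
  offset (2,0) -> (6,0): empty -> OK
  offset (2,1) -> (6,1): occupied ('#') -> FAIL
All cells valid: no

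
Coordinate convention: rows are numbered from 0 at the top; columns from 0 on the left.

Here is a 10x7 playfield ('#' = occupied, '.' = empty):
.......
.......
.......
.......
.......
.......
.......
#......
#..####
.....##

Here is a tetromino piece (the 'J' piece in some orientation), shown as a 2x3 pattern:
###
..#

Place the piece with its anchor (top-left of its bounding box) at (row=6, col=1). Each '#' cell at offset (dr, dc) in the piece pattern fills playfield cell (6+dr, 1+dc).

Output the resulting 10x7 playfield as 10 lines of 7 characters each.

Answer: .......
.......
.......
.......
.......
.......
.###...
#..#...
#..####
.....##

Derivation:
Fill (6+0,1+0) = (6,1)
Fill (6+0,1+1) = (6,2)
Fill (6+0,1+2) = (6,3)
Fill (6+1,1+2) = (7,3)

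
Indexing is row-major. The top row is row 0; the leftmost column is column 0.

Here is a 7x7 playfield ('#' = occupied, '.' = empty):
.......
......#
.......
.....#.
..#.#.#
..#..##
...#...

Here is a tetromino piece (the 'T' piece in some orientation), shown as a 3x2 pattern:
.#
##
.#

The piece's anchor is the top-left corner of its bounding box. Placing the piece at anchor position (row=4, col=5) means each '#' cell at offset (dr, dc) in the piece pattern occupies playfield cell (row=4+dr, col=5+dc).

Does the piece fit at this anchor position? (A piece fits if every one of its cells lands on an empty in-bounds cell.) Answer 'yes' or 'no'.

Answer: no

Derivation:
Check each piece cell at anchor (4, 5):
  offset (0,1) -> (4,6): occupied ('#') -> FAIL
  offset (1,0) -> (5,5): occupied ('#') -> FAIL
  offset (1,1) -> (5,6): occupied ('#') -> FAIL
  offset (2,1) -> (6,6): empty -> OK
All cells valid: no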